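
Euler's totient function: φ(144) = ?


Factor n: 144 = 2^4 × 3^2
φ(n) = n · ∏(1 - 1/p) over distinct primes p | n
φ(144) = 144 · (1 - 1/2) · (1 - 1/3) = 48

φ(144) = 48


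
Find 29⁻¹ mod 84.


Use the extended Euclidean algorithm to write 1 = 29·s + 84·t; then s mod 84 is the inverse.
Euclidean algorithm:
  29 = 0·84 + 29
  84 = 2·29 + 26
  29 = 1·26 + 3
  26 = 8·3 + 2
  3 = 1·2 + 1
  2 = 2·1 + 0
gcd(29,84) = 1
Back-substitution gives: 29·(29) + 84·(-10) = 1
So 29⁻¹ ≡ 29 ≡ 29 (mod 84)
Check: 29 × 29 = 841 ≡ 1 (mod 84) ✓

29⁻¹ ≡ 29 (mod 84)


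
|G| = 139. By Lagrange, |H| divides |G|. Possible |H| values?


Lagrange's theorem: |H| divides |G|
|G| = 139
Divisors of 139: 1, 139

Possible subgroup orders: {1, 139}


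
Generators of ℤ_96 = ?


g generates ℤ_n iff gcd(g,n) = 1
Prime factors of 96: 2, 3
Generators are g ∈ {1,...,95} not divisible by any of these primes.
Generators: {1, 5, 7, 11, 13, 17, 19, 23, 25, 29, 31, 35, 37, 41, 43, 47, 49, 53, 55, 59, 61, 65, 67, 71, 73, 77, 79, 83, 85, 89, 91, 95}
Number of generators = φ(96) = 32

Generators of ℤ_96 = {1, 5, 7, 11, 13, 17, 19, 23, 25, 29, 31, 35, 37, 41, 43, 47, 49, 53, 55, 59, 61, 65, 67, 71, 73, 77, 79, 83, 85, 89, 91, 95}


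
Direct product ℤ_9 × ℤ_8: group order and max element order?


|ℤ_9 × ℤ_8| = 9 × 8 = 72
Max element order = lcm(9,8) = 72
Cyclic? Yes (gcd=1)

|ℤ_9×ℤ_8| = 72, max element order = 72


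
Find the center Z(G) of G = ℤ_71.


Z(G) = {g ∈ G | gx = xg for all x ∈ G}
ℤ_71 is abelian, so Z(G) = G

Z(ℤ_71) = ℤ_71


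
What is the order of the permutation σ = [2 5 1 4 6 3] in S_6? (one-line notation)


Cycle decomposition: (1 2 5 6 3)
Cycle lengths: 5
Order = lcm(5) = 5

ord(σ) = 5


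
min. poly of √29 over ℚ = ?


√29 satisfies x² - 29 = 0, irreducible over ℚ since 29 is squarefree

Minimal polynomial: x² - 29


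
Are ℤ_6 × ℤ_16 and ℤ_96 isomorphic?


Comparing ℤ_6 × ℤ_16 and ℤ_96:
gcd(6,16) = 2 ≠ 1. Max element order in ℤ_6×ℤ_16 is lcm(6,16) = 48 < 96, so it has no element of order 96

No, ℤ_6 × ℤ_16 ≇ ℤ_96


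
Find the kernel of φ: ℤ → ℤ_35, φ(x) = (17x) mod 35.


Kernel = preimage of identity
ker(φ) = {x ∈ ℤ : 17x ≡ 0 (mod 35)}. gcd(17,35) = 1, so 17x ≡ 0 (mod 35) ⟺ x ≡ 0 (mod 35/1 = 35). Hence ker(φ) = 35ℤ

ker(φ) = 35ℤ


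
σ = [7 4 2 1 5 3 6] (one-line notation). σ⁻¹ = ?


To find σ⁻¹, swap domain and range:
σ(1) = 7 → σ⁻¹(7) = 1
σ(2) = 4 → σ⁻¹(4) = 2
σ(3) = 2 → σ⁻¹(2) = 3
σ(4) = 1 → σ⁻¹(1) = 4
σ(5) = 5 → σ⁻¹(5) = 5
σ(6) = 3 → σ⁻¹(3) = 6
σ(7) = 6 → σ⁻¹(6) = 7

σ⁻¹ = [4 3 6 2 5 7 1]


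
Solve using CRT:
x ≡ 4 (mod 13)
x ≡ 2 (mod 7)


m₁ = 13, m₂ = 7, gcd = 1, so CRT applies. M = m₁·m₂ = 91
Let M₁ = M/m₁ = 7, M₂ = M/m₂ = 13
Find y₁ ≡ M₁⁻¹ (mod m₁): 7⁻¹ ≡ 2 (mod 13)
Find y₂ ≡ M₂⁻¹ (mod m₂): 13⁻¹ ≡ 6 (mod 7)
x = a₁·M₁·y₁ + a₂·M₂·y₂ = 4·7·2 + 2·13·6 = 212
Reduce mod 91: x ≡ 30
Check: 30 mod 13 = 4 ✓, 30 mod 7 = 2 ✓

x ≡ 30 (mod 91)


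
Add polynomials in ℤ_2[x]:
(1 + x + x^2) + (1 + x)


Add coefficients mod 2:
x^0: 1 + 1 = 0 (mod 2)
x^1: 1 + 1 = 0 (mod 2)
x^2: 1 + 0 = 1 (mod 2)
Result: x^2

f + g = x^2


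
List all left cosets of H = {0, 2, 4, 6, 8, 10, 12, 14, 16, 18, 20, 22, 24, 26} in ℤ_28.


H = {0, 2, 4, 6, 8, 10, 12, 14, 16, 18, 20, 22, 24, 26}, |H| = 14
Number of cosets = |G|/|H| = 28/14 = 2
0 + H = {0, 2, 4, 6, 8, 10, 12, 14, 16, 18, 20, 22, 24, 26}
1 + H = {1, 3, 5, 7, 9, 11, 13, 15, 17, 19, 21, 23, 25, 27}

Cosets: 0+H={0,2,4,6,8,10,12,14,16,18,20,22,24,26}; 1+H={1,3,5,7,9,11,13,15,17,19,21,23,25,27}


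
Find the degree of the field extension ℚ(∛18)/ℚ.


∛18 has minimal polynomial x³ - 18 (irreducible over ℚ since 18 is not a perfect cube)

[ℚ(∛18)/ℚ] = 3


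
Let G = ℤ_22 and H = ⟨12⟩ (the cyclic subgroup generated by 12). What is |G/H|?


|⟨12⟩| = n / gcd(12, 22) = 22 / 2 = 11
H is normal (ℤ_22 is abelian).
|G/H| = |G| / |H| = 22 / 11 = 2

|G/H| = 2


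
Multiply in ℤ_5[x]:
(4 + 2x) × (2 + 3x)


Expand and collect like terms; reduce coefficients mod 5:
x^0: 4·2 = 8 ≡ 3 (mod 5)
x^1: 4·3 + 2·2 = 16 ≡ 1 (mod 5)
x^2: 2·3 = 6 ≡ 1 (mod 5)
Result: 3 + x + x^2

f · g = 3 + x + x^2


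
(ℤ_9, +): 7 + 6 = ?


Operation: addition mod 9
7 + 6 = (a + b) mod 9 with a = 7, b = 6

7 + 6 = 4


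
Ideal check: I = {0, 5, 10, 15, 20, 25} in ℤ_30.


Check ideal conditions for I = {0, 5, 10, 15, 20, 25} in ℤ_30:
(1) I is an additive subgroup? Yes
(2) For r ∈ ℤ_30 and a ∈ I: r·a ∈ I? Yes

Yes, I is an ideal of ℤ_30


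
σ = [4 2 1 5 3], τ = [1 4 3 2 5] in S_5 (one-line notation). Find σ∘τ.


σ∘τ: apply τ first, then σ
1 →τ 1 →σ 4
2 →τ 4 →σ 5
3 →τ 3 →σ 1
4 →τ 2 →σ 2
5 →τ 5 →σ 3

σ∘τ = [4 5 1 2 3]


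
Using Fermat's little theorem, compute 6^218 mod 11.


Fermat's little theorem: if p is prime and gcd(a,p)=1, then a^(p-1) ≡ 1 (mod p)
p = 11 is prime, gcd(6,11) = 1
Reduce exponent: 218 mod 10 = 8
So 6^218 ≡ 6^8 (mod 11)
6^8 mod 11 = 4

6^218 ≡ 4 (mod 11)


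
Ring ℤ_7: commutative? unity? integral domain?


ℤ_7 is a commutative ring with unity 1; 7 is prime, so ℤ_7 is a field (hence an integral domain)
Commutative: Yes
Integral domain: Yes
Has unity: Yes

ℤ_7: Commutative=Yes, Unity=Yes


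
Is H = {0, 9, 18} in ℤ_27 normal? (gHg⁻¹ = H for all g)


H = {0, 9, 18} in ℤ_27
ℤ_27 is abelian; every subgroup of an abelian group is normal

Yes, normal subgroup


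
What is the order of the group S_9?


|S_n| = n! (number of permutations of n symbols)
|S_9| = 9! = 362880

|S_9| = 362880


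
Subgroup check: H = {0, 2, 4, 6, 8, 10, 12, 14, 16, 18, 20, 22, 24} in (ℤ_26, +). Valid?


Subgroup test for H = {0, 2, 4, 6, 8, 10, 12, 14, 16, 18, 20, 22, 24} in (ℤ_26, +):
(1) 0 ∈ H? Yes
(2) Closure: for all a,b ∈ H, (a+b) mod 26 ∈ H? Yes
(3) Inverses: for all a ∈ H, -a mod 26 ∈ H? Yes

Yes, H is a subgroup of ℤ_26


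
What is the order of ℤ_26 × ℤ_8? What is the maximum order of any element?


|ℤ_26 × ℤ_8| = 26 × 8 = 208
Max element order = lcm(26,8) = 104
Cyclic? No (gcd=2)

|ℤ_26×ℤ_8| = 208, max element order = 104


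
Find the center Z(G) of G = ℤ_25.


Z(G) = {g ∈ G | gx = xg for all x ∈ G}
ℤ_25 is abelian, so Z(G) = G

Z(ℤ_25) = ℤ_25


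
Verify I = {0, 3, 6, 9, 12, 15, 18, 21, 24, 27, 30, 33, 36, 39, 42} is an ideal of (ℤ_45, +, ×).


Check ideal conditions for I = {0, 3, 6, 9, 12, 15, 18, 21, 24, 27, 30, 33, 36, 39, 42} in ℤ_45:
(1) I is an additive subgroup? Yes
(2) For r ∈ ℤ_45 and a ∈ I: r·a ∈ I? Yes

Yes, I is an ideal of ℤ_45


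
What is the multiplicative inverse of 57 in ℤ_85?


Use the extended Euclidean algorithm to write 1 = 57·s + 85·t; then s mod 85 is the inverse.
Euclidean algorithm:
  57 = 0·85 + 57
  85 = 1·57 + 28
  57 = 2·28 + 1
  28 = 28·1 + 0
gcd(57,85) = 1
Back-substitution gives: 57·(3) + 85·(-2) = 1
So 57⁻¹ ≡ 3 ≡ 3 (mod 85)
Check: 57 × 3 = 171 ≡ 1 (mod 85) ✓

57⁻¹ ≡ 3 (mod 85)


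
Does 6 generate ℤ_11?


g generates ℤ_n iff gcd(g, n) = 1
gcd(6, 11) = 1
Since gcd = 1, 6 is a generator.

Yes, 6 generates ℤ_11


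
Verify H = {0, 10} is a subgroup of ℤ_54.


Subgroup test for H = {0, 10} in (ℤ_54, +):
(1) 0 ∈ H? Yes
(2) Closure: for all a,b ∈ H, (a+b) mod 54 ∈ H? No  [counterexample: 10 + 10 = 20 ∉ H]
(3) Inverses: for all a ∈ H, -a mod 54 ∈ H? No

No, H is not a subgroup of ℤ_54


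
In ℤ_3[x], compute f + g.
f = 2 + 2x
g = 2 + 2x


Add coefficients mod 3:
x^0: 2 + 2 = 1 (mod 3)
x^1: 2 + 2 = 1 (mod 3)
Result: 1 + x

f + g = 1 + x


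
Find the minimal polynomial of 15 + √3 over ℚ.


Let α = 15 + √3. Then α - 15 = √3, so (α - 15)² = 3, giving α² - 30α + 222 = 0. Degree 2 and α ∉ ℚ, so this is the minimal polynomial.

Minimal polynomial: x² - 30x + 222


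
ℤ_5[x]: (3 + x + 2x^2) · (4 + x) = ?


Expand and collect like terms; reduce coefficients mod 5:
x^0: 3·4 = 12 ≡ 2 (mod 5)
x^1: 3·1 + 1·4 = 7 ≡ 2 (mod 5)
x^2: 1·1 + 2·4 = 9 ≡ 4 (mod 5)
x^3: 2·1 = 2 ≡ 2 (mod 5)
Result: 2 + 2x + 4x^2 + 2x^3

f · g = 2 + 2x + 4x^2 + 2x^3


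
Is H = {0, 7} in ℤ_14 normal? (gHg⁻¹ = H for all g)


H = {0, 7} in ℤ_14
ℤ_14 is abelian; every subgroup of an abelian group is normal

Yes, normal subgroup


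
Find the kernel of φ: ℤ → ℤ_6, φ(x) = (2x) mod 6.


Kernel = preimage of identity
ker(φ) = {x ∈ ℤ : 2x ≡ 0 (mod 6)}. gcd(2,6) = 2, so 2x ≡ 0 (mod 6) ⟺ x ≡ 0 (mod 6/2 = 3). Hence ker(φ) = 3ℤ

ker(φ) = 3ℤ


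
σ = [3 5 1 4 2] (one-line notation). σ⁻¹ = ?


To find σ⁻¹, swap domain and range:
σ(1) = 3 → σ⁻¹(3) = 1
σ(2) = 5 → σ⁻¹(5) = 2
σ(3) = 1 → σ⁻¹(1) = 3
σ(4) = 4 → σ⁻¹(4) = 4
σ(5) = 2 → σ⁻¹(2) = 5

σ⁻¹ = [3 5 1 4 2]


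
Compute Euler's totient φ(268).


Factor n: 268 = 2^2 × 67
φ(n) = n · ∏(1 - 1/p) over distinct primes p | n
φ(268) = 268 · (1 - 1/2) · (1 - 1/67) = 132

φ(268) = 132


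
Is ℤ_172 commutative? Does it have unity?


ℤ_172 is a commutative ring with unity 1; 172 = 2×86 is composite, so 2·86 ≡ 0 gives zero divisors (not an integral domain)
Commutative: Yes
Integral domain: No
Has unity: Yes

ℤ_172: Commutative=Yes, Unity=Yes


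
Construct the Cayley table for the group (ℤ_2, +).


Elements: {0, 1}
Operation: addition mod 2
Entry (a, b) = (a + b) mod 2

Cayley table:
  | 0 | 1
0 | 0 | 1
1 | 1 | 0


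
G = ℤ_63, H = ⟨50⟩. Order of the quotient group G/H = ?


|⟨50⟩| = n / gcd(50, 63) = 63 / 1 = 63
H is normal (ℤ_63 is abelian).
|G/H| = |G| / |H| = 63 / 63 = 1

|G/H| = 1


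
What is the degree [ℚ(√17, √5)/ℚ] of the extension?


[ℚ(√17,√5):ℚ] = [ℚ(√17,√5):ℚ(√17)]·[ℚ(√17):ℚ] = 2·2 = 4

[ℚ(√17, √5)/ℚ] = 4


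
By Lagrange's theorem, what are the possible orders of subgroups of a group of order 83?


Lagrange's theorem: |H| divides |G|
|G| = 83
Divisors of 83: 1, 83

Possible subgroup orders: {1, 83}


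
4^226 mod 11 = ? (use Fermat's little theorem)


Fermat's little theorem: if p is prime and gcd(a,p)=1, then a^(p-1) ≡ 1 (mod p)
p = 11 is prime, gcd(4,11) = 1
Reduce exponent: 226 mod 10 = 6
So 4^226 ≡ 4^6 (mod 11)
4^6 mod 11 = 4

4^226 ≡ 4 (mod 11)


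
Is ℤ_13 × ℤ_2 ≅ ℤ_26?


Comparing ℤ_13 × ℤ_2 and ℤ_26:
gcd(13,2) = 1, so ℤ_13 × ℤ_2 ≅ ℤ_26 (CRT)

Yes, ℤ_13 × ℤ_2 ≅ ℤ_26


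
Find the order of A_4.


|A_n| = n!/2 (even permutations)
|A_4| = 4!/2 = 24/2 = 12

|A_4| = 12


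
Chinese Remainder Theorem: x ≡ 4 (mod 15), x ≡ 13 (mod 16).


m₁ = 15, m₂ = 16, gcd = 1, so CRT applies. M = m₁·m₂ = 240
Let M₁ = M/m₁ = 16, M₂ = M/m₂ = 15
Find y₁ ≡ M₁⁻¹ (mod m₁): 16⁻¹ ≡ 1 (mod 15)
Find y₂ ≡ M₂⁻¹ (mod m₂): 15⁻¹ ≡ 15 (mod 16)
x = a₁·M₁·y₁ + a₂·M₂·y₂ = 4·16·1 + 13·15·15 = 2989
Reduce mod 240: x ≡ 109
Check: 109 mod 15 = 4 ✓, 109 mod 16 = 13 ✓

x ≡ 109 (mod 240)


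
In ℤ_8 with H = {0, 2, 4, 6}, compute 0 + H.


0 + H = {0 + h (mod 8) : h ∈ H}
0+0=0, 0+2=2, 0+4=4, 0+6=6

0 + H = {0, 2, 4, 6}


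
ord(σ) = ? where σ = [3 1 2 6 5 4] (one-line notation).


Cycle decomposition: (1 3 2) (4 6)
Cycle lengths: 3, 2
Order = lcm(3, 2) = 6

ord(σ) = 6


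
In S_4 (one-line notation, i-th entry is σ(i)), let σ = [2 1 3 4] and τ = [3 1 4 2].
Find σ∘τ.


σ∘τ: apply τ first, then σ
1 →τ 3 →σ 3
2 →τ 1 →σ 2
3 →τ 4 →σ 4
4 →τ 2 →σ 1

σ∘τ = [3 2 4 1]


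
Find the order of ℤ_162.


ℤ_n has n elements.

|ℤ_162| = 162


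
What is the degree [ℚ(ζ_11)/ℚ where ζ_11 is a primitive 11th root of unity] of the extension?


[ℚ(ζ_n):ℚ] = deg Φ_n(x) = φ(n). Here φ(11) = 10

[ℚ(ζ_11)/ℚ where ζ_11 is a primitive 11th root of unity] = 10


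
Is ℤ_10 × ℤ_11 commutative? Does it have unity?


Direct product ring; commutative with unity (1,1); but (1,0)·(0,1) = (0,0) gives zero divisors, so not an integral domain
Commutative: Yes
Integral domain: No
Has unity: Yes

ℤ_10 × ℤ_11: Commutative=Yes, Unity=Yes


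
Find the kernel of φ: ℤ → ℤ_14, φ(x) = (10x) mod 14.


Kernel = preimage of identity
ker(φ) = {x ∈ ℤ : 10x ≡ 0 (mod 14)}. gcd(10,14) = 2, so 10x ≡ 0 (mod 14) ⟺ x ≡ 0 (mod 14/2 = 7). Hence ker(φ) = 7ℤ

ker(φ) = 7ℤ


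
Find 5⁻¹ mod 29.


Use the extended Euclidean algorithm to write 1 = 5·s + 29·t; then s mod 29 is the inverse.
Euclidean algorithm:
  5 = 0·29 + 5
  29 = 5·5 + 4
  5 = 1·4 + 1
  4 = 4·1 + 0
gcd(5,29) = 1
Back-substitution gives: 5·(6) + 29·(-1) = 1
So 5⁻¹ ≡ 6 ≡ 6 (mod 29)
Check: 5 × 6 = 30 ≡ 1 (mod 29) ✓

5⁻¹ ≡ 6 (mod 29)


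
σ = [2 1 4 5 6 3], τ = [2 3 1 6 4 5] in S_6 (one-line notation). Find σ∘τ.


σ∘τ: apply τ first, then σ
1 →τ 2 →σ 1
2 →τ 3 →σ 4
3 →τ 1 →σ 2
4 →τ 6 →σ 3
5 →τ 4 →σ 5
6 →τ 5 →σ 6

σ∘τ = [1 4 2 3 5 6]


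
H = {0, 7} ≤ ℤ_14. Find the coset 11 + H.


11 + H = {11 + h (mod 14) : h ∈ H}
11+0=11, 11+7=4
11 + H = {4, 11} = 4 + H

11 + H = {4, 11}


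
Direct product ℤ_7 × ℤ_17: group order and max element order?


|ℤ_7 × ℤ_17| = 7 × 17 = 119
Max element order = lcm(7,17) = 119
Cyclic? Yes (gcd=1)

|ℤ_7×ℤ_17| = 119, max element order = 119


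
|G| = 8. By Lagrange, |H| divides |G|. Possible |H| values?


Lagrange's theorem: |H| divides |G|
|G| = 8
Divisors of 8: 1, 2, 4, 8

Possible subgroup orders: {1, 2, 4, 8}


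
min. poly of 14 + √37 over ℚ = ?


Let α = 14 + √37. Then α - 14 = √37, so (α - 14)² = 37, giving α² - 28α + 159 = 0. Degree 2 and α ∉ ℚ, so this is the minimal polynomial.

Minimal polynomial: x² - 28x + 159


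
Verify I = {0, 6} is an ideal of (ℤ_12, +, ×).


Check ideal conditions for I = {0, 6} in ℤ_12:
(1) I is an additive subgroup? Yes
(2) For r ∈ ℤ_12 and a ∈ I: r·a ∈ I? Yes

Yes, I is an ideal of ℤ_12


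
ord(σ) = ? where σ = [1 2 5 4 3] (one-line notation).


Cycle decomposition: (3 5)
Cycle lengths: 2
Order = lcm(2) = 2

ord(σ) = 2


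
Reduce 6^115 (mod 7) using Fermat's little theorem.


Fermat's little theorem: if p is prime and gcd(a,p)=1, then a^(p-1) ≡ 1 (mod p)
p = 7 is prime, gcd(6,7) = 1
Reduce exponent: 115 mod 6 = 1
So 6^115 ≡ 6^1 (mod 7)
6^1 mod 7 = 6

6^115 ≡ 6 (mod 7)


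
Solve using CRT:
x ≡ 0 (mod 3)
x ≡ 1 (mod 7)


m₁ = 3, m₂ = 7, gcd = 1, so CRT applies. M = m₁·m₂ = 21
Let M₁ = M/m₁ = 7, M₂ = M/m₂ = 3
Find y₁ ≡ M₁⁻¹ (mod m₁): 7⁻¹ ≡ 1 (mod 3)
Find y₂ ≡ M₂⁻¹ (mod m₂): 3⁻¹ ≡ 5 (mod 7)
x = a₁·M₁·y₁ + a₂·M₂·y₂ = 0·7·1 + 1·3·5 = 15
Reduce mod 21: x ≡ 15
Check: 15 mod 3 = 0 ✓, 15 mod 7 = 1 ✓

x ≡ 15 (mod 21)


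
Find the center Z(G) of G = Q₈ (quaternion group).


Z(G) = {g ∈ G | gx = xg for all x ∈ G}
In Q₈ = {±1, ±i, ±j, ±k}, only ±1 commute with every element

Z(Q₈ (quaternion group)) = {1, -1}


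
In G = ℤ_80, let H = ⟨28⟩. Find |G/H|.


|⟨28⟩| = n / gcd(28, 80) = 80 / 4 = 20
H is normal (ℤ_80 is abelian).
|G/H| = |G| / |H| = 80 / 20 = 4

|G/H| = 4


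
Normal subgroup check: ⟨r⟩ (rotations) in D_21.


H = ⟨r⟩ (rotations) in D_21
The rotation subgroup ⟨r⟩ has index 2 in D_21, so it is normal

Yes, normal subgroup


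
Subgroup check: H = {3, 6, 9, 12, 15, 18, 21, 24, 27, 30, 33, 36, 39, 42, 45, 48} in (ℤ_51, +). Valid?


Subgroup test for H = {3, 6, 9, 12, 15, 18, 21, 24, 27, 30, 33, 36, 39, 42, 45, 48} in (ℤ_51, +):
(1) 0 ∈ H? No
(2) Closure: for all a,b ∈ H, (a+b) mod 51 ∈ H? No  [counterexample: 3 + 48 = 0 ∉ H]
(3) Inverses: for all a ∈ H, -a mod 51 ∈ H? Yes

No, H is not a subgroup of ℤ_51


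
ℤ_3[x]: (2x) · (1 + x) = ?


Expand and collect like terms; reduce coefficients mod 3:
x^0: 0·1 = 0 ≡ 0 (mod 3)
x^1: 0·1 + 2·1 = 2 ≡ 2 (mod 3)
x^2: 2·1 = 2 ≡ 2 (mod 3)
Result: 2x + 2x^2

f · g = 2x + 2x^2


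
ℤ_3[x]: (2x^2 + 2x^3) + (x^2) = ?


Add coefficients mod 3:
x^0: 0 + 0 = 0 (mod 3)
x^1: 0 + 0 = 0 (mod 3)
x^2: 2 + 1 = 0 (mod 3)
x^3: 2 + 0 = 2 (mod 3)
Result: 2x^3

f + g = 2x^3


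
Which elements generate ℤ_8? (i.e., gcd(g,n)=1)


g generates ℤ_n iff gcd(g,n) = 1
Checking each g ∈ {1,...,7}:
gcd(1,8) = 1
gcd(2,8) = 2
gcd(3,8) = 1
gcd(4,8) = 4
gcd(5,8) = 1
gcd(6,8) = 2
gcd(7,8) = 1
Generators: {1, 3, 5, 7}
Number of generators = φ(8) = 4

Generators of ℤ_8 = {1, 3, 5, 7}


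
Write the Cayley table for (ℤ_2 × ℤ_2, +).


Elements: {(0,0), (0,1), (1,0), (1,1)}
Operation: componentwise addition mod (2, 2)
Entry (a, b) = ((a₁+b₁) mod 2, (a₂+b₂) mod 2)

Cayley table:
      | (0,0) | (0,1) | (1,0) | (1,1)
(0,0) | (0,0) | (0,1) | (1,0) | (1,1)
(0,1) | (0,1) | (0,0) | (1,1) | (1,0)
(1,0) | (1,0) | (1,1) | (0,0) | (0,1)
(1,1) | (1,1) | (1,0) | (0,1) | (0,0)


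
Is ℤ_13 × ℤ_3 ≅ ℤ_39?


Comparing ℤ_13 × ℤ_3 and ℤ_39:
gcd(13,3) = 1, so ℤ_13 × ℤ_3 ≅ ℤ_39 (CRT)

Yes, ℤ_13 × ℤ_3 ≅ ℤ_39


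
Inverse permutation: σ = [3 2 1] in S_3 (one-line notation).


To find σ⁻¹, swap domain and range:
σ(1) = 3 → σ⁻¹(3) = 1
σ(2) = 2 → σ⁻¹(2) = 2
σ(3) = 1 → σ⁻¹(1) = 3

σ⁻¹ = [3 2 1]


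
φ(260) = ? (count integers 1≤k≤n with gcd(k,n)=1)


Factor n: 260 = 2^2 × 5 × 13
φ(n) = n · ∏(1 - 1/p) over distinct primes p | n
φ(260) = 260 · (1 - 1/2) · (1 - 1/5) · (1 - 1/13) = 96

φ(260) = 96


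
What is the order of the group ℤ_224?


ℤ_n has n elements.

|ℤ_224| = 224


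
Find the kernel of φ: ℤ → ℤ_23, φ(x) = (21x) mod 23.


Kernel = preimage of identity
ker(φ) = {x ∈ ℤ : 21x ≡ 0 (mod 23)}. gcd(21,23) = 1, so 21x ≡ 0 (mod 23) ⟺ x ≡ 0 (mod 23/1 = 23). Hence ker(φ) = 23ℤ

ker(φ) = 23ℤ


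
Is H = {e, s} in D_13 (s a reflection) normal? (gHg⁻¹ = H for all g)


H = {e, s} in D_13 (s a reflection)
r·s·r⁻¹ = sr⁻² ≠ s for n ≥ 3, so {e, s} is not closed under conjugation

No, not a normal subgroup


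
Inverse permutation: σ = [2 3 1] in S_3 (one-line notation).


To find σ⁻¹, swap domain and range:
σ(1) = 2 → σ⁻¹(2) = 1
σ(2) = 3 → σ⁻¹(3) = 2
σ(3) = 1 → σ⁻¹(1) = 3

σ⁻¹ = [3 1 2]


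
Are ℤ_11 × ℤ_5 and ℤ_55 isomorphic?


Comparing ℤ_11 × ℤ_5 and ℤ_55:
gcd(11,5) = 1, so ℤ_11 × ℤ_5 ≅ ℤ_55 (CRT)

Yes, ℤ_11 × ℤ_5 ≅ ℤ_55


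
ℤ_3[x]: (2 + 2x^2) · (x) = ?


Expand and collect like terms; reduce coefficients mod 3:
x^0: 2·0 = 0 ≡ 0 (mod 3)
x^1: 2·1 + 0·0 = 2 ≡ 2 (mod 3)
x^2: 0·1 + 2·0 = 0 ≡ 0 (mod 3)
x^3: 2·1 = 2 ≡ 2 (mod 3)
Result: 2x + 2x^3

f · g = 2x + 2x^3


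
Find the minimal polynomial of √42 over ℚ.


√42 satisfies x² - 42 = 0, irreducible over ℚ since 42 is squarefree

Minimal polynomial: x² - 42


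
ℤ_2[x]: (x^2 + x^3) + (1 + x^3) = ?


Add coefficients mod 2:
x^0: 0 + 1 = 1 (mod 2)
x^1: 0 + 0 = 0 (mod 2)
x^2: 1 + 0 = 1 (mod 2)
x^3: 1 + 1 = 0 (mod 2)
Result: 1 + x^2

f + g = 1 + x^2


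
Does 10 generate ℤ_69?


g generates ℤ_n iff gcd(g, n) = 1
gcd(10, 69) = 1
Since gcd = 1, 10 is a generator.

Yes, 10 generates ℤ_69


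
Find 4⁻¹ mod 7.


Use the extended Euclidean algorithm to write 1 = 4·s + 7·t; then s mod 7 is the inverse.
Euclidean algorithm:
  4 = 0·7 + 4
  7 = 1·4 + 3
  4 = 1·3 + 1
  3 = 3·1 + 0
gcd(4,7) = 1
Back-substitution gives: 4·(2) + 7·(-1) = 1
So 4⁻¹ ≡ 2 ≡ 2 (mod 7)
Check: 4 × 2 = 8 ≡ 1 (mod 7) ✓

4⁻¹ ≡ 2 (mod 7)


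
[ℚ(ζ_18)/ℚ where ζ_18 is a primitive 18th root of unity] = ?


[ℚ(ζ_n):ℚ] = deg Φ_n(x) = φ(n). Here φ(18) = 6

[ℚ(ζ_18)/ℚ where ζ_18 is a primitive 18th root of unity] = 6


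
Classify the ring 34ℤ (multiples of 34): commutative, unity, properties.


34ℤ is a commutative ring under +,× but has no multiplicative identity (1 ∉ 34ℤ); it has no zero divisors, but without unity it is not an integral domain
Commutative: Yes
Integral domain: No
Has unity: No

34ℤ (multiples of 34): Commutative=Yes, Unity=No


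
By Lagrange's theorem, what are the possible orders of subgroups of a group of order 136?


Lagrange's theorem: |H| divides |G|
|G| = 136
Divisors of 136: 1, 2, 4, 8, 17, 34, 68, 136

Possible subgroup orders: {1, 2, 4, 8, 17, 34, 68, 136}


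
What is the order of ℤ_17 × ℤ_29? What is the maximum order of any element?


|ℤ_17 × ℤ_29| = 17 × 29 = 493
Max element order = lcm(17,29) = 493
Cyclic? Yes (gcd=1)

|ℤ_17×ℤ_29| = 493, max element order = 493


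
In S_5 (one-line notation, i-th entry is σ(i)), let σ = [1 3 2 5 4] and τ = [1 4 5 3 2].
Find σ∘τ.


σ∘τ: apply τ first, then σ
1 →τ 1 →σ 1
2 →τ 4 →σ 5
3 →τ 5 →σ 4
4 →τ 3 →σ 2
5 →τ 2 →σ 3

σ∘τ = [1 5 4 2 3]


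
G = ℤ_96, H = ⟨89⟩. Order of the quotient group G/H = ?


|⟨89⟩| = n / gcd(89, 96) = 96 / 1 = 96
H is normal (ℤ_96 is abelian).
|G/H| = |G| / |H| = 96 / 96 = 1

|G/H| = 1


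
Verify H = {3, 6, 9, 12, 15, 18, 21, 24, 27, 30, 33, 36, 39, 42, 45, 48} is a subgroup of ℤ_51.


Subgroup test for H = {3, 6, 9, 12, 15, 18, 21, 24, 27, 30, 33, 36, 39, 42, 45, 48} in (ℤ_51, +):
(1) 0 ∈ H? No
(2) Closure: for all a,b ∈ H, (a+b) mod 51 ∈ H? No  [counterexample: 3 + 48 = 0 ∉ H]
(3) Inverses: for all a ∈ H, -a mod 51 ∈ H? Yes

No, H is not a subgroup of ℤ_51


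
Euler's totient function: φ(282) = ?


Factor n: 282 = 2 × 3 × 47
φ(n) = n · ∏(1 - 1/p) over distinct primes p | n
φ(282) = 282 · (1 - 1/2) · (1 - 1/3) · (1 - 1/47) = 92

φ(282) = 92


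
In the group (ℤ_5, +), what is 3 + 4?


Operation: addition mod 5
3 + 4 = (a + b) mod 5 with a = 3, b = 4

3 + 4 = 2


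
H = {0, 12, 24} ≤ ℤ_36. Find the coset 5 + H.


5 + H = {5 + h (mod 36) : h ∈ H}
5+0=5, 5+12=17, 5+24=29

5 + H = {5, 17, 29}


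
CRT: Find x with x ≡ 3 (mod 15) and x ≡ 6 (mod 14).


m₁ = 15, m₂ = 14, gcd = 1, so CRT applies. M = m₁·m₂ = 210
Let M₁ = M/m₁ = 14, M₂ = M/m₂ = 15
Find y₁ ≡ M₁⁻¹ (mod m₁): 14⁻¹ ≡ 14 (mod 15)
Find y₂ ≡ M₂⁻¹ (mod m₂): 15⁻¹ ≡ 1 (mod 14)
x = a₁·M₁·y₁ + a₂·M₂·y₂ = 3·14·14 + 6·15·1 = 678
Reduce mod 210: x ≡ 48
Check: 48 mod 15 = 3 ✓, 48 mod 14 = 6 ✓

x ≡ 48 (mod 210)


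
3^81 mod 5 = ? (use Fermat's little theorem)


Fermat's little theorem: if p is prime and gcd(a,p)=1, then a^(p-1) ≡ 1 (mod p)
p = 5 is prime, gcd(3,5) = 1
Reduce exponent: 81 mod 4 = 1
So 3^81 ≡ 3^1 (mod 5)
3^1 mod 5 = 3

3^81 ≡ 3 (mod 5)


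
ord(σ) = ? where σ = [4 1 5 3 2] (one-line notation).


Cycle decomposition: (1 4 3 5 2)
Cycle lengths: 5
Order = lcm(5) = 5

ord(σ) = 5


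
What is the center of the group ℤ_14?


Z(G) = {g ∈ G | gx = xg for all x ∈ G}
ℤ_14 is abelian, so Z(G) = G

Z(ℤ_14) = ℤ_14


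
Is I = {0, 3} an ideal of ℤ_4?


Check ideal conditions for I = {0, 3} in ℤ_4:
(1) I is an additive subgroup? No
(2) For r ∈ ℤ_4 and a ∈ I: r·a ∈ I? No  [counterexample: r=2, a=3, r·a mod 4 = 2 ∉ I]

No, I is not an ideal of ℤ_4


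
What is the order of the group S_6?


|S_n| = n! (number of permutations of n symbols)
|S_6| = 6! = 720

|S_6| = 720


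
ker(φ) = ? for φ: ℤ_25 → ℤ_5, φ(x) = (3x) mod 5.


Kernel = preimage of identity
ker(φ) = {x ∈ ℤ_25 : 3x ≡ 0 (mod 5)}. Since 5 | 25, φ is well-defined. The kernel is the cyclic subgroup ⟨5⟩ of ℤ_25 (order 5), i.e. {0, 5, 10, 15, 20}

ker(φ) = {0, 5, 10, 15, 20}


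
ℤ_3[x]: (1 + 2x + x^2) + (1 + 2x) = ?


Add coefficients mod 3:
x^0: 1 + 1 = 2 (mod 3)
x^1: 2 + 2 = 1 (mod 3)
x^2: 1 + 0 = 1 (mod 3)
Result: 2 + x + x^2

f + g = 2 + x + x^2


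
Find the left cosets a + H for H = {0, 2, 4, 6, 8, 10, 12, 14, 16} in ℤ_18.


H = {0, 2, 4, 6, 8, 10, 12, 14, 16}, |H| = 9
Number of cosets = |G|/|H| = 18/9 = 2
0 + H = {0, 2, 4, 6, 8, 10, 12, 14, 16}
1 + H = {1, 3, 5, 7, 9, 11, 13, 15, 17}

Cosets: 0+H={0,2,4,6,8,10,12,14,16}; 1+H={1,3,5,7,9,11,13,15,17}


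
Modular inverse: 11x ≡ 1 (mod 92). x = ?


Use the extended Euclidean algorithm to write 1 = 11·s + 92·t; then s mod 92 is the inverse.
Euclidean algorithm:
  11 = 0·92 + 11
  92 = 8·11 + 4
  11 = 2·4 + 3
  4 = 1·3 + 1
  3 = 3·1 + 0
gcd(11,92) = 1
Back-substitution gives: 11·(-25) + 92·(3) = 1
So 11⁻¹ ≡ -25 ≡ 67 (mod 92)
Check: 11 × 67 = 737 ≡ 1 (mod 92) ✓

11⁻¹ ≡ 67 (mod 92)


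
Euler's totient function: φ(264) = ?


Factor n: 264 = 2^3 × 3 × 11
φ(n) = n · ∏(1 - 1/p) over distinct primes p | n
φ(264) = 264 · (1 - 1/2) · (1 - 1/3) · (1 - 1/11) = 80

φ(264) = 80


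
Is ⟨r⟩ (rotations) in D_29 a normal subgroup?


H = ⟨r⟩ (rotations) in D_29
The rotation subgroup ⟨r⟩ has index 2 in D_29, so it is normal

Yes, normal subgroup


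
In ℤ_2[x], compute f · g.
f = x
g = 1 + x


Expand and collect like terms; reduce coefficients mod 2:
x^0: 0·1 = 0 ≡ 0 (mod 2)
x^1: 0·1 + 1·1 = 1 ≡ 1 (mod 2)
x^2: 1·1 = 1 ≡ 1 (mod 2)
Result: x + x^2

f · g = x + x^2


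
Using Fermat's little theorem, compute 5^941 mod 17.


Fermat's little theorem: if p is prime and gcd(a,p)=1, then a^(p-1) ≡ 1 (mod p)
p = 17 is prime, gcd(5,17) = 1
Reduce exponent: 941 mod 16 = 13
So 5^941 ≡ 5^13 (mod 17)
5^13 mod 17 = 3

5^941 ≡ 3 (mod 17)


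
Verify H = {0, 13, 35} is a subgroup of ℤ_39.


Subgroup test for H = {0, 13, 35} in (ℤ_39, +):
(1) 0 ∈ H? Yes
(2) Closure: for all a,b ∈ H, (a+b) mod 39 ∈ H? No  [counterexample: 13 + 13 = 26 ∉ H]
(3) Inverses: for all a ∈ H, -a mod 39 ∈ H? No

No, H is not a subgroup of ℤ_39


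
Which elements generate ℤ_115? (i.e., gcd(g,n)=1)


g generates ℤ_n iff gcd(g,n) = 1
Prime factors of 115: 5, 23
Generators are g ∈ {1,...,114} not divisible by any of these primes.
Generators: {1, 2, 3, 4, 6, 7, 8, 9, 11, 12, 13, 14, 16, 17, 18, 19, 21, 22, 24, 26, 27, 28, 29, 31, 32, 33, 34, 36, 37, 38, 39, 41, 42, 43, 44, 47, 48, 49, 51, 52, 53, 54, 56, 57, 58, 59, 61, 62, 63, 64, 66, 67, 68, 71, 72, 73, 74, 76, 77, 78, 79, 81, 82, 83, 84, 86, 87, 88, 89, 91, 93, 94, 96, 97, 98, 99, 101, 102, 103, 104, 106, 107, 108, 109, 111, 112, 113, 114}
Number of generators = φ(115) = 88

Generators of ℤ_115 = {1, 2, 3, 4, 6, 7, 8, 9, 11, 12, 13, 14, 16, 17, 18, 19, 21, 22, 24, 26, 27, 28, 29, 31, 32, 33, 34, 36, 37, 38, 39, 41, 42, 43, 44, 47, 48, 49, 51, 52, 53, 54, 56, 57, 58, 59, 61, 62, 63, 64, 66, 67, 68, 71, 72, 73, 74, 76, 77, 78, 79, 81, 82, 83, 84, 86, 87, 88, 89, 91, 93, 94, 96, 97, 98, 99, 101, 102, 103, 104, 106, 107, 108, 109, 111, 112, 113, 114}


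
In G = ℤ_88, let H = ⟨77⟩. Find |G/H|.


|⟨77⟩| = n / gcd(77, 88) = 88 / 11 = 8
H is normal (ℤ_88 is abelian).
|G/H| = |G| / |H| = 88 / 8 = 11

|G/H| = 11


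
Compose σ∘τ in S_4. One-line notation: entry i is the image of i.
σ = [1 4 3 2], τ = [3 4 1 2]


σ∘τ: apply τ first, then σ
1 →τ 3 →σ 3
2 →τ 4 →σ 2
3 →τ 1 →σ 1
4 →τ 2 →σ 4

σ∘τ = [3 2 1 4]


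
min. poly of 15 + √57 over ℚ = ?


Let α = 15 + √57. Then α - 15 = √57, so (α - 15)² = 57, giving α² - 30α + 168 = 0. Degree 2 and α ∉ ℚ, so this is the minimal polynomial.

Minimal polynomial: x² - 30x + 168


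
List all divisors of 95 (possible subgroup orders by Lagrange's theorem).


Lagrange's theorem: |H| divides |G|
|G| = 95
Divisors of 95: 1, 5, 19, 95

Possible subgroup orders: {1, 5, 19, 95}


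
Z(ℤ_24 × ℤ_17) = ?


Z(G) = {g ∈ G | gx = xg for all x ∈ G}
Direct product of abelian groups is abelian, so Z(G) = G

Z(ℤ_24 × ℤ_17) = ℤ_24 × ℤ_17


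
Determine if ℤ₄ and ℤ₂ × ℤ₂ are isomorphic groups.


Comparing ℤ₄ and ℤ₂ × ℤ₂:
ℤ₄ has an element of order 4; ℤ₂×ℤ₂ has exponent 2

No, ℤ₄ ≇ ℤ₂ × ℤ₂


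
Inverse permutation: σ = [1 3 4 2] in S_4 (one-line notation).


To find σ⁻¹, swap domain and range:
σ(1) = 1 → σ⁻¹(1) = 1
σ(2) = 3 → σ⁻¹(3) = 2
σ(3) = 4 → σ⁻¹(4) = 3
σ(4) = 2 → σ⁻¹(2) = 4

σ⁻¹ = [1 4 2 3]


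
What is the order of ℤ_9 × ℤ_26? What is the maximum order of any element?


|ℤ_9 × ℤ_26| = 9 × 26 = 234
Max element order = lcm(9,26) = 234
Cyclic? Yes (gcd=1)

|ℤ_9×ℤ_26| = 234, max element order = 234


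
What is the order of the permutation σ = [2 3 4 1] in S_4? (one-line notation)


Cycle decomposition: (1 2 3 4)
Cycle lengths: 4
Order = lcm(4) = 4

ord(σ) = 4


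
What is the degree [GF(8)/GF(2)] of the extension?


GF(8) = GF(2^3), so the extension degree is 3

[GF(8)/GF(2)] = 3


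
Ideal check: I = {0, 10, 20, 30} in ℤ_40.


Check ideal conditions for I = {0, 10, 20, 30} in ℤ_40:
(1) I is an additive subgroup? Yes
(2) For r ∈ ℤ_40 and a ∈ I: r·a ∈ I? Yes

Yes, I is an ideal of ℤ_40


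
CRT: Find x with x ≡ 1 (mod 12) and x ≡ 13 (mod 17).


m₁ = 12, m₂ = 17, gcd = 1, so CRT applies. M = m₁·m₂ = 204
Let M₁ = M/m₁ = 17, M₂ = M/m₂ = 12
Find y₁ ≡ M₁⁻¹ (mod m₁): 17⁻¹ ≡ 5 (mod 12)
Find y₂ ≡ M₂⁻¹ (mod m₂): 12⁻¹ ≡ 10 (mod 17)
x = a₁·M₁·y₁ + a₂·M₂·y₂ = 1·17·5 + 13·12·10 = 1645
Reduce mod 204: x ≡ 13
Check: 13 mod 12 = 1 ✓, 13 mod 17 = 13 ✓

x ≡ 13 (mod 204)


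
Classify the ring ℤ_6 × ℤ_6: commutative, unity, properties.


Direct product ring; commutative with unity (1,1); but (1,0)·(0,1) = (0,0) gives zero divisors, so not an integral domain
Commutative: Yes
Integral domain: No
Has unity: Yes

ℤ_6 × ℤ_6: Commutative=Yes, Unity=Yes


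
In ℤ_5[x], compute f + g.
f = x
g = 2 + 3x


Add coefficients mod 5:
x^0: 0 + 2 = 2 (mod 5)
x^1: 1 + 3 = 4 (mod 5)
Result: 2 + 4x

f + g = 2 + 4x


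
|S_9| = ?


|S_n| = n! (number of permutations of n symbols)
|S_9| = 9! = 362880

|S_9| = 362880


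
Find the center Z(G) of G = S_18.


Z(G) = {g ∈ G | gx = xg for all x ∈ G}
S_n is non-abelian for n ≥ 3; Z(S_18) is trivial

Z(S_18) = {e}


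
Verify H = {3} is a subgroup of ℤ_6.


Subgroup test for H = {3} in (ℤ_6, +):
(1) 0 ∈ H? No
(2) Closure: for all a,b ∈ H, (a+b) mod 6 ∈ H? No  [counterexample: 3 + 3 = 0 ∉ H]
(3) Inverses: for all a ∈ H, -a mod 6 ∈ H? Yes

No, H is not a subgroup of ℤ_6


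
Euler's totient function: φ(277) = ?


Factor n: 277 = 277
φ(n) = n · ∏(1 - 1/p) over distinct primes p | n
φ(277) = 277 · (1 - 1/277) = 276

φ(277) = 276


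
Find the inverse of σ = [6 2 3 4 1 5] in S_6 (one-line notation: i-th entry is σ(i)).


To find σ⁻¹, swap domain and range:
σ(1) = 6 → σ⁻¹(6) = 1
σ(2) = 2 → σ⁻¹(2) = 2
σ(3) = 3 → σ⁻¹(3) = 3
σ(4) = 4 → σ⁻¹(4) = 4
σ(5) = 1 → σ⁻¹(1) = 5
σ(6) = 5 → σ⁻¹(5) = 6

σ⁻¹ = [5 2 3 4 6 1]


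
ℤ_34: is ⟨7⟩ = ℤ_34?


g generates ℤ_n iff gcd(g, n) = 1
gcd(7, 34) = 1
Since gcd = 1, 7 is a generator.

Yes, 7 generates ℤ_34


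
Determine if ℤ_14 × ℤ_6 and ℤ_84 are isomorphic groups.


Comparing ℤ_14 × ℤ_6 and ℤ_84:
gcd(14,6) = 2 ≠ 1. Max element order in ℤ_14×ℤ_6 is lcm(14,6) = 42 < 84, so it has no element of order 84

No, ℤ_14 × ℤ_6 ≇ ℤ_84


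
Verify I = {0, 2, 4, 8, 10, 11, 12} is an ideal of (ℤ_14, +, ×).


Check ideal conditions for I = {0, 2, 4, 8, 10, 11, 12} in ℤ_14:
(1) I is an additive subgroup? No
(2) For r ∈ ℤ_14 and a ∈ I: r·a ∈ I? No  [counterexample: r=2, a=10, r·a mod 14 = 6 ∉ I]

No, I is not an ideal of ℤ_14


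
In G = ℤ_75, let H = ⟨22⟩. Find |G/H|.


|⟨22⟩| = n / gcd(22, 75) = 75 / 1 = 75
H is normal (ℤ_75 is abelian).
|G/H| = |G| / |H| = 75 / 75 = 1

|G/H| = 1


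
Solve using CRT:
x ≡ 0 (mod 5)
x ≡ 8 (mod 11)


m₁ = 5, m₂ = 11, gcd = 1, so CRT applies. M = m₁·m₂ = 55
Let M₁ = M/m₁ = 11, M₂ = M/m₂ = 5
Find y₁ ≡ M₁⁻¹ (mod m₁): 11⁻¹ ≡ 1 (mod 5)
Find y₂ ≡ M₂⁻¹ (mod m₂): 5⁻¹ ≡ 9 (mod 11)
x = a₁·M₁·y₁ + a₂·M₂·y₂ = 0·11·1 + 8·5·9 = 360
Reduce mod 55: x ≡ 30
Check: 30 mod 5 = 0 ✓, 30 mod 11 = 8 ✓

x ≡ 30 (mod 55)


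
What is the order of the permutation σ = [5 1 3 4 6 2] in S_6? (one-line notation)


Cycle decomposition: (1 5 6 2)
Cycle lengths: 4
Order = lcm(4) = 4

ord(σ) = 4


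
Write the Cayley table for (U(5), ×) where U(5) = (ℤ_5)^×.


Elements: {1, 2, 3, 4}
Operation: multiplication mod 5
Entry (a, b) = (a × b) mod 5

Cayley table:
  | 1 | 2 | 3 | 4
1 | 1 | 2 | 3 | 4
2 | 2 | 4 | 1 | 3
3 | 3 | 1 | 4 | 2
4 | 4 | 3 | 2 | 1


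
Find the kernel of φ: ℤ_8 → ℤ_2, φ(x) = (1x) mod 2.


Kernel = preimage of identity
ker(φ) = {x ∈ ℤ_8 : 1x ≡ 0 (mod 2)}. Since 2 | 8, φ is well-defined. The kernel is the cyclic subgroup ⟨2⟩ of ℤ_8 (order 4), i.e. {0, 2, 4, 6}

ker(φ) = {0, 2, 4, 6}


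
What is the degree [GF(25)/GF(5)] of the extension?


GF(25) = GF(5^2), so the extension degree is 2

[GF(25)/GF(5)] = 2


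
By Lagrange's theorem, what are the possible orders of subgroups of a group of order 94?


Lagrange's theorem: |H| divides |G|
|G| = 94
Divisors of 94: 1, 2, 47, 94

Possible subgroup orders: {1, 2, 47, 94}


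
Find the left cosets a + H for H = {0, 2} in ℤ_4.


H = {0, 2}, |H| = 2
Number of cosets = |G|/|H| = 4/2 = 2
0 + H = {0, 2}
1 + H = {1, 3}

Cosets: 0+H={0,2}; 1+H={1,3}


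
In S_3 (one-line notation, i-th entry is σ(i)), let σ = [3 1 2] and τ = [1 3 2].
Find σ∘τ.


σ∘τ: apply τ first, then σ
1 →τ 1 →σ 3
2 →τ 3 →σ 2
3 →τ 2 →σ 1

σ∘τ = [3 2 1]


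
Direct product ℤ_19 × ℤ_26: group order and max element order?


|ℤ_19 × ℤ_26| = 19 × 26 = 494
Max element order = lcm(19,26) = 494
Cyclic? Yes (gcd=1)

|ℤ_19×ℤ_26| = 494, max element order = 494


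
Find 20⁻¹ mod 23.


Use the extended Euclidean algorithm to write 1 = 20·s + 23·t; then s mod 23 is the inverse.
Euclidean algorithm:
  20 = 0·23 + 20
  23 = 1·20 + 3
  20 = 6·3 + 2
  3 = 1·2 + 1
  2 = 2·1 + 0
gcd(20,23) = 1
Back-substitution gives: 20·(-8) + 23·(7) = 1
So 20⁻¹ ≡ -8 ≡ 15 (mod 23)
Check: 20 × 15 = 300 ≡ 1 (mod 23) ✓

20⁻¹ ≡ 15 (mod 23)


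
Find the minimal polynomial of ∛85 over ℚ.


∛85 satisfies x³ - 85 = 0, irreducible over ℚ (no rational root; 85 is not a perfect cube)

Minimal polynomial: x³ - 85


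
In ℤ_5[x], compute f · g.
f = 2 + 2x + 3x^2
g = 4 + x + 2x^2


Expand and collect like terms; reduce coefficients mod 5:
x^0: 2·4 = 8 ≡ 3 (mod 5)
x^1: 2·1 + 2·4 = 10 ≡ 0 (mod 5)
x^2: 2·2 + 2·1 + 3·4 = 18 ≡ 3 (mod 5)
x^3: 2·2 + 3·1 = 7 ≡ 2 (mod 5)
x^4: 3·2 = 6 ≡ 1 (mod 5)
Result: 3 + 3x^2 + 2x^3 + x^4

f · g = 3 + 3x^2 + 2x^3 + x^4


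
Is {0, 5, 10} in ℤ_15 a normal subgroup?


H = {0, 5, 10} in ℤ_15
ℤ_15 is abelian; every subgroup of an abelian group is normal

Yes, normal subgroup


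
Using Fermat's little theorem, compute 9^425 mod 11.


Fermat's little theorem: if p is prime and gcd(a,p)=1, then a^(p-1) ≡ 1 (mod p)
p = 11 is prime, gcd(9,11) = 1
Reduce exponent: 425 mod 10 = 5
So 9^425 ≡ 9^5 (mod 11)
9^5 mod 11 = 1

9^425 ≡ 1 (mod 11)


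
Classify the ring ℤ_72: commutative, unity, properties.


ℤ_72 is a commutative ring with unity 1; 72 = 2×36 is composite, so 2·36 ≡ 0 gives zero divisors (not an integral domain)
Commutative: Yes
Integral domain: No
Has unity: Yes

ℤ_72: Commutative=Yes, Unity=Yes


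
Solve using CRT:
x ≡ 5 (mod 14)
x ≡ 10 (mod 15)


m₁ = 14, m₂ = 15, gcd = 1, so CRT applies. M = m₁·m₂ = 210
Let M₁ = M/m₁ = 15, M₂ = M/m₂ = 14
Find y₁ ≡ M₁⁻¹ (mod m₁): 15⁻¹ ≡ 1 (mod 14)
Find y₂ ≡ M₂⁻¹ (mod m₂): 14⁻¹ ≡ 14 (mod 15)
x = a₁·M₁·y₁ + a₂·M₂·y₂ = 5·15·1 + 10·14·14 = 2035
Reduce mod 210: x ≡ 145
Check: 145 mod 14 = 5 ✓, 145 mod 15 = 10 ✓

x ≡ 145 (mod 210)


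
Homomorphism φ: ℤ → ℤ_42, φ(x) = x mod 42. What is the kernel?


Kernel = preimage of identity
ker(φ) = {x ∈ ℤ : x ≡ 0 (mod 42)} = 42ℤ = {0, ±42, ±84, ...}

ker(φ) = 42ℤ


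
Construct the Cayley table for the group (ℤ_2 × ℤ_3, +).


Elements: {(0,0), (0,1), (0,2), (1,0), (1,1), (1,2)}
Operation: componentwise addition mod (2, 3)
Entry (a, b) = ((a₁+b₁) mod 2, (a₂+b₂) mod 3)

Cayley table:
      | (0,0) | (0,1) | (0,2) | (1,0) | (1,1) | (1,2)
(0,0) | (0,0) | (0,1) | (0,2) | (1,0) | (1,1) | (1,2)
(0,1) | (0,1) | (0,2) | (0,0) | (1,1) | (1,2) | (1,0)
(0,2) | (0,2) | (0,0) | (0,1) | (1,2) | (1,0) | (1,1)
(1,0) | (1,0) | (1,1) | (1,2) | (0,0) | (0,1) | (0,2)
(1,1) | (1,1) | (1,2) | (1,0) | (0,1) | (0,2) | (0,0)
(1,2) | (1,2) | (1,0) | (1,1) | (0,2) | (0,0) | (0,1)


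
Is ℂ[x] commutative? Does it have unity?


Polynomial ring over ℂ (an integral domain) is a commutative integral domain with unity 1
Commutative: Yes
Integral domain: Yes
Has unity: Yes

ℂ[x]: Commutative=Yes, Unity=Yes


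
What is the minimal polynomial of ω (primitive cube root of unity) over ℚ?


ω satisfies x² + x + 1 = 0 (the cyclotomic polynomial Φ₃)

Minimal polynomial: x² + x + 1


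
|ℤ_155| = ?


ℤ_n has n elements.

|ℤ_155| = 155


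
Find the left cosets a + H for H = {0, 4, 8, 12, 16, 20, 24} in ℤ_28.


H = {0, 4, 8, 12, 16, 20, 24}, |H| = 7
Number of cosets = |G|/|H| = 28/7 = 4
0 + H = {0, 4, 8, 12, 16, 20, 24}
1 + H = {1, 5, 9, 13, 17, 21, 25}
2 + H = {2, 6, 10, 14, 18, 22, 26}
3 + H = {3, 7, 11, 15, 19, 23, 27}

Cosets: 0+H={0,4,8,12,16,20,24}; 1+H={1,5,9,13,17,21,25}; 2+H={2,6,10,14,18,22,26}; 3+H={3,7,11,15,19,23,27}


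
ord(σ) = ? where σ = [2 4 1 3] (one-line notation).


Cycle decomposition: (1 2 4 3)
Cycle lengths: 4
Order = lcm(4) = 4

ord(σ) = 4


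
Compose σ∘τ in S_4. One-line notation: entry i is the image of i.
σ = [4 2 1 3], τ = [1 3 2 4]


σ∘τ: apply τ first, then σ
1 →τ 1 →σ 4
2 →τ 3 →σ 1
3 →τ 2 →σ 2
4 →τ 4 →σ 3

σ∘τ = [4 1 2 3]


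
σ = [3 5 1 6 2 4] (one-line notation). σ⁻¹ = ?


To find σ⁻¹, swap domain and range:
σ(1) = 3 → σ⁻¹(3) = 1
σ(2) = 5 → σ⁻¹(5) = 2
σ(3) = 1 → σ⁻¹(1) = 3
σ(4) = 6 → σ⁻¹(6) = 4
σ(5) = 2 → σ⁻¹(2) = 5
σ(6) = 4 → σ⁻¹(4) = 6

σ⁻¹ = [3 5 1 6 2 4]


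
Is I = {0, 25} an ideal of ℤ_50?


Check ideal conditions for I = {0, 25} in ℤ_50:
(1) I is an additive subgroup? Yes
(2) For r ∈ ℤ_50 and a ∈ I: r·a ∈ I? Yes

Yes, I is an ideal of ℤ_50


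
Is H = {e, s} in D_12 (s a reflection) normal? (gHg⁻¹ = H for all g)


H = {e, s} in D_12 (s a reflection)
r·s·r⁻¹ = sr⁻² ≠ s for n ≥ 3, so {e, s} is not closed under conjugation

No, not a normal subgroup


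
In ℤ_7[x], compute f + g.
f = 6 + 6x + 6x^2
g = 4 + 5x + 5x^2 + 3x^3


Add coefficients mod 7:
x^0: 6 + 4 = 3 (mod 7)
x^1: 6 + 5 = 4 (mod 7)
x^2: 6 + 5 = 4 (mod 7)
x^3: 0 + 3 = 3 (mod 7)
Result: 3 + 4x + 4x^2 + 3x^3

f + g = 3 + 4x + 4x^2 + 3x^3
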